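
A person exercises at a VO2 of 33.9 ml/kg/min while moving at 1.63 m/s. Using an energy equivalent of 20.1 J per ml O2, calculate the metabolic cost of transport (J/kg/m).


Power per kg = VO2 * 20.1 / 60
Power per kg = 33.9 * 20.1 / 60 = 11.3565 W/kg
Cost = power_per_kg / speed
Cost = 11.3565 / 1.63
Cost = 6.9672


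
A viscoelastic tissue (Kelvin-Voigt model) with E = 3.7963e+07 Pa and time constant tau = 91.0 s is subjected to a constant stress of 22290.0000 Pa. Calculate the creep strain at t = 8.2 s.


epsilon(t) = (sigma/E) * (1 - exp(-t/tau))
sigma/E = 22290.0000 / 3.7963e+07 = 5.8715e-04
exp(-t/tau) = exp(-8.2 / 91.0) = 0.9138
epsilon = 5.8715e-04 * (1 - 0.9138)
epsilon = 5.0594e-05


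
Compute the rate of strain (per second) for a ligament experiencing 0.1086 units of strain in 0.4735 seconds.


strain_rate = delta_strain / delta_t
strain_rate = 0.1086 / 0.4735
strain_rate = 0.2294


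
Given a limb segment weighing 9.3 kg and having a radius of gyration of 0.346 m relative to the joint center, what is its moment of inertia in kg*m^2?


I = m * k^2
I = 9.3 * 0.346^2
k^2 = 0.1197
I = 1.1134


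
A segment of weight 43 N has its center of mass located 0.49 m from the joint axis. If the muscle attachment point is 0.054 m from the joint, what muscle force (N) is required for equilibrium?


F_muscle = W * d_load / d_muscle
F_muscle = 43 * 0.49 / 0.054
Numerator = 21.0700
F_muscle = 390.1852


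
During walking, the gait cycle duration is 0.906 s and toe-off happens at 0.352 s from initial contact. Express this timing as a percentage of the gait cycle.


pct = (event_time / cycle_time) * 100
pct = (0.352 / 0.906) * 100
ratio = 0.3885
pct = 38.8521


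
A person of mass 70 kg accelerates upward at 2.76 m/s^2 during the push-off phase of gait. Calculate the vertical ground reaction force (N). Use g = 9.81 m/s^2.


GRF = m * (g + a)
GRF = 70 * (9.81 + 2.76)
GRF = 70 * 12.5700
GRF = 879.9000


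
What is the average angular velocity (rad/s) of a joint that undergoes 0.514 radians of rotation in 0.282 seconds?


omega = delta_theta / delta_t
omega = 0.514 / 0.282
omega = 1.8227


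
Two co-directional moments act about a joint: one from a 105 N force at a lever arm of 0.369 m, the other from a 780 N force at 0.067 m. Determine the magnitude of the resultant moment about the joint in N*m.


M = F1 * d1 + F2 * d2
M = 105 * 0.369 + 780 * 0.067
M = 38.7450 + 52.2600
M = 91.0050


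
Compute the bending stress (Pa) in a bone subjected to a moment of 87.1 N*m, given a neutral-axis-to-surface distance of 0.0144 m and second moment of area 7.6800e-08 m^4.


sigma = M * c / I
sigma = 87.1 * 0.0144 / 7.6800e-08
M * c = 1.2542
sigma = 1.6331e+07


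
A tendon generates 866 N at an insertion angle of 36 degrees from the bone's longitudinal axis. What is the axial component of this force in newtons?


F_eff = F_tendon * cos(theta)
theta = 36 deg = 0.6283 rad
cos(theta) = 0.8090
F_eff = 866 * 0.8090
F_eff = 700.6087


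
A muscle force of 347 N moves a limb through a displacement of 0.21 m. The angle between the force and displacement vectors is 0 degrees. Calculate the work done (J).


W = F * d * cos(theta)
theta = 0 deg = 0.0000 rad
cos(theta) = 1.0000
W = 347 * 0.21 * 1.0000
W = 72.8700


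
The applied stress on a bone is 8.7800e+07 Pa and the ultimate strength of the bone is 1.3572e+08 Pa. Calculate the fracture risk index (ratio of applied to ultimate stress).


FRI = applied / ultimate
FRI = 8.7800e+07 / 1.3572e+08
FRI = 0.6469


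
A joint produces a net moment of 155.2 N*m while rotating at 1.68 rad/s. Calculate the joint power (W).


P = M * omega
P = 155.2 * 1.68
P = 260.7360


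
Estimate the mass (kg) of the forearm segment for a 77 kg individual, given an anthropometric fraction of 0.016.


m_segment = body_mass * fraction
m_segment = 77 * 0.016
m_segment = 1.2320


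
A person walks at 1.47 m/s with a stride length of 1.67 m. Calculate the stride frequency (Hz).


f = v / stride_length
f = 1.47 / 1.67
f = 0.8802


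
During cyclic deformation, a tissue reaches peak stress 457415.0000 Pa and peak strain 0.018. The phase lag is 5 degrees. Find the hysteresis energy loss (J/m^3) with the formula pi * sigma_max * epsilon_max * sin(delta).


E_loss = pi * sigma_max * epsilon_max * sin(delta)
delta = 5 deg = 0.0873 rad
sin(delta) = 0.0872
E_loss = pi * 457415.0000 * 0.018 * 0.0872
E_loss = 2254.3886


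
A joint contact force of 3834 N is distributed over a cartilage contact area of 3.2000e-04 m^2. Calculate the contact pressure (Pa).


P = F / A
P = 3834 / 3.2000e-04
P = 1.1981e+07


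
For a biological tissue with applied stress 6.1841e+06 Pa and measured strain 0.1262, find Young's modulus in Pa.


E = stress / strain
E = 6.1841e+06 / 0.1262
E = 4.9002e+07


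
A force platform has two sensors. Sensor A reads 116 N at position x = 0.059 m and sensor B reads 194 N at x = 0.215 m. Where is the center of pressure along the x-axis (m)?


COP_x = (F1*x1 + F2*x2) / (F1 + F2)
COP_x = (116*0.059 + 194*0.215) / (116 + 194)
Numerator = 48.5540
Denominator = 310
COP_x = 0.1566


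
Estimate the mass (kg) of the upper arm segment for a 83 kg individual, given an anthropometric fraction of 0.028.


m_segment = body_mass * fraction
m_segment = 83 * 0.028
m_segment = 2.3240


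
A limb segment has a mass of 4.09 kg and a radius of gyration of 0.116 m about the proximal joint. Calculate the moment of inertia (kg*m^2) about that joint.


I = m * k^2
I = 4.09 * 0.116^2
k^2 = 0.0135
I = 0.0550


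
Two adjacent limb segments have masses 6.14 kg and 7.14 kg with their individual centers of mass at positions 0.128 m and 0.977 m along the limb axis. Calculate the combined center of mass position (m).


COM = (m1*x1 + m2*x2) / (m1 + m2)
COM = (6.14*0.128 + 7.14*0.977) / (6.14 + 7.14)
Numerator = 7.7617
Denominator = 13.2800
COM = 0.5845


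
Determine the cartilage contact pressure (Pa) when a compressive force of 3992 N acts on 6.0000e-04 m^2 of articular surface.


P = F / A
P = 3992 / 6.0000e-04
P = 6.6533e+06


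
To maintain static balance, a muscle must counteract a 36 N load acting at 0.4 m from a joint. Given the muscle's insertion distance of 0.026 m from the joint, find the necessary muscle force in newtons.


F_muscle = W * d_load / d_muscle
F_muscle = 36 * 0.4 / 0.026
Numerator = 14.4000
F_muscle = 553.8462


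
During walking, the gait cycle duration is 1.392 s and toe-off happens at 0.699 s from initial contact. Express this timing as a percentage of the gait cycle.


pct = (event_time / cycle_time) * 100
pct = (0.699 / 1.392) * 100
ratio = 0.5022
pct = 50.2155


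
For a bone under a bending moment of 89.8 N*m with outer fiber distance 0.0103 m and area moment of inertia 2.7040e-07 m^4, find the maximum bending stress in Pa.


sigma = M * c / I
sigma = 89.8 * 0.0103 / 2.7040e-07
M * c = 0.9249
sigma = 3.4206e+06


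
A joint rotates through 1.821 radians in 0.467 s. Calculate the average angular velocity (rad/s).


omega = delta_theta / delta_t
omega = 1.821 / 0.467
omega = 3.8994


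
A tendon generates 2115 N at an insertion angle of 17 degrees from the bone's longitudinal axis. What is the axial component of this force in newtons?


F_eff = F_tendon * cos(theta)
theta = 17 deg = 0.2967 rad
cos(theta) = 0.9563
F_eff = 2115 * 0.9563
F_eff = 2022.5846


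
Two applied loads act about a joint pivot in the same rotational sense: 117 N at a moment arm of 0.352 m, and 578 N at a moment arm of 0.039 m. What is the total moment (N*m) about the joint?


M = F1 * d1 + F2 * d2
M = 117 * 0.352 + 578 * 0.039
M = 41.1840 + 22.5420
M = 63.7260


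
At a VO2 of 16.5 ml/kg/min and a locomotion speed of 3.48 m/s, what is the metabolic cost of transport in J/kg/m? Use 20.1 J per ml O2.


Power per kg = VO2 * 20.1 / 60
Power per kg = 16.5 * 20.1 / 60 = 5.5275 W/kg
Cost = power_per_kg / speed
Cost = 5.5275 / 3.48
Cost = 1.5884


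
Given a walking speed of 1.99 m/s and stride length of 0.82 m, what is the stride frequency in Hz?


f = v / stride_length
f = 1.99 / 0.82
f = 2.4268


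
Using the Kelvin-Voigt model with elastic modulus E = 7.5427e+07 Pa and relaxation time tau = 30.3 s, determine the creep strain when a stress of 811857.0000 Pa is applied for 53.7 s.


epsilon(t) = (sigma/E) * (1 - exp(-t/tau))
sigma/E = 811857.0000 / 7.5427e+07 = 0.0108
exp(-t/tau) = exp(-53.7 / 30.3) = 0.1699
epsilon = 0.0108 * (1 - 0.1699)
epsilon = 0.0089


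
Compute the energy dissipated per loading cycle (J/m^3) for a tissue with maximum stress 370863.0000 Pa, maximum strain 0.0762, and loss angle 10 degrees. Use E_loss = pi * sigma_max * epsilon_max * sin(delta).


E_loss = pi * sigma_max * epsilon_max * sin(delta)
delta = 10 deg = 0.1745 rad
sin(delta) = 0.1736
E_loss = pi * 370863.0000 * 0.0762 * 0.1736
E_loss = 15416.5992


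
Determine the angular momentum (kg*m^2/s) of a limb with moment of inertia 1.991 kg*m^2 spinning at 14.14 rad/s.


L = I * omega
L = 1.991 * 14.14
L = 28.1527


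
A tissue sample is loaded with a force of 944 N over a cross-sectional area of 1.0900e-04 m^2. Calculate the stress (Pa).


stress = F / A
stress = 944 / 1.0900e-04
stress = 8.6606e+06


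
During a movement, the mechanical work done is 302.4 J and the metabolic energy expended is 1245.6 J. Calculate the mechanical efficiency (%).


eta = (W_mech / E_meta) * 100
eta = (302.4 / 1245.6) * 100
ratio = 0.2428
eta = 24.2775


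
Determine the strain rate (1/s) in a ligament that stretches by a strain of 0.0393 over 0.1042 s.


strain_rate = delta_strain / delta_t
strain_rate = 0.0393 / 0.1042
strain_rate = 0.3772


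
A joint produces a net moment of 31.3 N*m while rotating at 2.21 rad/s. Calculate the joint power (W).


P = M * omega
P = 31.3 * 2.21
P = 69.1730


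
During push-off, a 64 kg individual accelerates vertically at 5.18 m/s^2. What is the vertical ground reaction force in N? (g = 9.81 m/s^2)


GRF = m * (g + a)
GRF = 64 * (9.81 + 5.18)
GRF = 64 * 14.9900
GRF = 959.3600


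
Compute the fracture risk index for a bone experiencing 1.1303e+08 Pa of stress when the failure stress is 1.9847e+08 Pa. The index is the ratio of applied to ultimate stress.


FRI = applied / ultimate
FRI = 1.1303e+08 / 1.9847e+08
FRI = 0.5695


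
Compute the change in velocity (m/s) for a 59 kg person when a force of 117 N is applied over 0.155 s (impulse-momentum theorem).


J = F * dt = 117 * 0.155 = 18.1350 N*s
delta_v = J / m
delta_v = 18.1350 / 59
delta_v = 0.3074


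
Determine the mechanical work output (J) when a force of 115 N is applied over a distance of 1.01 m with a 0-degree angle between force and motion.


W = F * d * cos(theta)
theta = 0 deg = 0.0000 rad
cos(theta) = 1.0000
W = 115 * 1.01 * 1.0000
W = 116.1500


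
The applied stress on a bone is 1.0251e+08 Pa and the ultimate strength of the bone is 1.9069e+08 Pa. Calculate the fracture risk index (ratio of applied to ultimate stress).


FRI = applied / ultimate
FRI = 1.0251e+08 / 1.9069e+08
FRI = 0.5376


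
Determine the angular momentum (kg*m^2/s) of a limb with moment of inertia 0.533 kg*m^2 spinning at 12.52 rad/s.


L = I * omega
L = 0.533 * 12.52
L = 6.6732


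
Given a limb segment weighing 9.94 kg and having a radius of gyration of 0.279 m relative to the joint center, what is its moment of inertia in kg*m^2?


I = m * k^2
I = 9.94 * 0.279^2
k^2 = 0.0778
I = 0.7737


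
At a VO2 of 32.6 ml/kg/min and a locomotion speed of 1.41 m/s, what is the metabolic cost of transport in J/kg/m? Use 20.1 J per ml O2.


Power per kg = VO2 * 20.1 / 60
Power per kg = 32.6 * 20.1 / 60 = 10.9210 W/kg
Cost = power_per_kg / speed
Cost = 10.9210 / 1.41
Cost = 7.7454


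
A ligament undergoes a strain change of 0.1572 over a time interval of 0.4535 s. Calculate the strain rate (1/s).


strain_rate = delta_strain / delta_t
strain_rate = 0.1572 / 0.4535
strain_rate = 0.3466


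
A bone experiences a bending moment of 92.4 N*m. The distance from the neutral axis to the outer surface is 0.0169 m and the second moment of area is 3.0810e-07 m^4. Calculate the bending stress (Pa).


sigma = M * c / I
sigma = 92.4 * 0.0169 / 3.0810e-07
M * c = 1.5616
sigma = 5.0684e+06


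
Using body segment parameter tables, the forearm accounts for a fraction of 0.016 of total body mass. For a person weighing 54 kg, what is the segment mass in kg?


m_segment = body_mass * fraction
m_segment = 54 * 0.016
m_segment = 0.8640


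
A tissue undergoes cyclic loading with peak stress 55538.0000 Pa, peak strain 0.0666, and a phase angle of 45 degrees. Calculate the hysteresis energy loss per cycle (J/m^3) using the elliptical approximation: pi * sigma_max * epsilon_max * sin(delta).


E_loss = pi * sigma_max * epsilon_max * sin(delta)
delta = 45 deg = 0.7854 rad
sin(delta) = 0.7071
E_loss = pi * 55538.0000 * 0.0666 * 0.7071
E_loss = 8216.7361


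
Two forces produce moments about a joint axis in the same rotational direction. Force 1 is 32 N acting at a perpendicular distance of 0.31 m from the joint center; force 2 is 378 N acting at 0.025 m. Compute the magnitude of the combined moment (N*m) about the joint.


M = F1 * d1 + F2 * d2
M = 32 * 0.31 + 378 * 0.025
M = 9.9200 + 9.4500
M = 19.3700


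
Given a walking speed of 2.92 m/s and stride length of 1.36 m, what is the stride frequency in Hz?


f = v / stride_length
f = 2.92 / 1.36
f = 2.1471


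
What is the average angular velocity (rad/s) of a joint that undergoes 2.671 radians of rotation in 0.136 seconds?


omega = delta_theta / delta_t
omega = 2.671 / 0.136
omega = 19.6397


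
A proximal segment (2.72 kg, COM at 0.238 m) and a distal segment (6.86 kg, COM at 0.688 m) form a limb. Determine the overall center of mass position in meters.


COM = (m1*x1 + m2*x2) / (m1 + m2)
COM = (2.72*0.238 + 6.86*0.688) / (2.72 + 6.86)
Numerator = 5.3670
Denominator = 9.5800
COM = 0.5602


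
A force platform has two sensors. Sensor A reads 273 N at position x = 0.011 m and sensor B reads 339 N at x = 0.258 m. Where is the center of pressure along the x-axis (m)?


COP_x = (F1*x1 + F2*x2) / (F1 + F2)
COP_x = (273*0.011 + 339*0.258) / (273 + 339)
Numerator = 90.4650
Denominator = 612
COP_x = 0.1478


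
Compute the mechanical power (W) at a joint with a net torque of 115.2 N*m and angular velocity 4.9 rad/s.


P = M * omega
P = 115.2 * 4.9
P = 564.4800


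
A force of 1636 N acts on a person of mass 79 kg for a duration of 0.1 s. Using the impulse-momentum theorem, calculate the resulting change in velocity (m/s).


J = F * dt = 1636 * 0.1 = 163.6000 N*s
delta_v = J / m
delta_v = 163.6000 / 79
delta_v = 2.0709


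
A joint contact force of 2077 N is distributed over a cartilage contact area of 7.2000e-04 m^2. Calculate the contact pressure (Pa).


P = F / A
P = 2077 / 7.2000e-04
P = 2.8847e+06


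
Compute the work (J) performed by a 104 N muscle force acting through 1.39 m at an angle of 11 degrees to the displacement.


W = F * d * cos(theta)
theta = 11 deg = 0.1920 rad
cos(theta) = 0.9816
W = 104 * 1.39 * 0.9816
W = 141.9040


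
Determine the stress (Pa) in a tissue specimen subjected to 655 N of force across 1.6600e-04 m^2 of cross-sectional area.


stress = F / A
stress = 655 / 1.6600e-04
stress = 3.9458e+06


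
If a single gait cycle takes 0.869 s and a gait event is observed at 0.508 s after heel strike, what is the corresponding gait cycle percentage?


pct = (event_time / cycle_time) * 100
pct = (0.508 / 0.869) * 100
ratio = 0.5846
pct = 58.4580


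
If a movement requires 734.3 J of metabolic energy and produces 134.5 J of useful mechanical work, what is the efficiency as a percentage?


eta = (W_mech / E_meta) * 100
eta = (134.5 / 734.3) * 100
ratio = 0.1832
eta = 18.3168


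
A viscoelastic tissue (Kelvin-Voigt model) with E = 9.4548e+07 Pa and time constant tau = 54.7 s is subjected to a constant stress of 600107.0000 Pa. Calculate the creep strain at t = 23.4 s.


epsilon(t) = (sigma/E) * (1 - exp(-t/tau))
sigma/E = 600107.0000 / 9.4548e+07 = 0.0063
exp(-t/tau) = exp(-23.4 / 54.7) = 0.6519
epsilon = 0.0063 * (1 - 0.6519)
epsilon = 0.0022


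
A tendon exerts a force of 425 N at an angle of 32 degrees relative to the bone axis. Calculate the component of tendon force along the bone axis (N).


F_eff = F_tendon * cos(theta)
theta = 32 deg = 0.5585 rad
cos(theta) = 0.8480
F_eff = 425 * 0.8480
F_eff = 360.4204


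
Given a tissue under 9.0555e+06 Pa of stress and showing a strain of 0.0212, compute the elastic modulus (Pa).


E = stress / strain
E = 9.0555e+06 / 0.0212
E = 4.2715e+08


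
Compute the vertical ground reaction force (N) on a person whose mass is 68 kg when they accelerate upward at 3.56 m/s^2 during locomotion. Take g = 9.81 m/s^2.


GRF = m * (g + a)
GRF = 68 * (9.81 + 3.56)
GRF = 68 * 13.3700
GRF = 909.1600


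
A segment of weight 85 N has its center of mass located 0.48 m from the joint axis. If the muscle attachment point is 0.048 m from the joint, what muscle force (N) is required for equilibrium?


F_muscle = W * d_load / d_muscle
F_muscle = 85 * 0.48 / 0.048
Numerator = 40.8000
F_muscle = 850.0000


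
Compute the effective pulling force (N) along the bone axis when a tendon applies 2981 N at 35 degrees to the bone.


F_eff = F_tendon * cos(theta)
theta = 35 deg = 0.6109 rad
cos(theta) = 0.8192
F_eff = 2981 * 0.8192
F_eff = 2441.8922


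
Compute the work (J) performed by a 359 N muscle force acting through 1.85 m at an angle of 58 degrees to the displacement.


W = F * d * cos(theta)
theta = 58 deg = 1.0123 rad
cos(theta) = 0.5299
W = 359 * 1.85 * 0.5299
W = 351.9459


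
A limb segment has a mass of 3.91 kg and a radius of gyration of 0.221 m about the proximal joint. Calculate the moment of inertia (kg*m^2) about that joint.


I = m * k^2
I = 3.91 * 0.221^2
k^2 = 0.0488
I = 0.1910


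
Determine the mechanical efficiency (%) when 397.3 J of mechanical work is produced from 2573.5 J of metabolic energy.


eta = (W_mech / E_meta) * 100
eta = (397.3 / 2573.5) * 100
ratio = 0.1544
eta = 15.4381


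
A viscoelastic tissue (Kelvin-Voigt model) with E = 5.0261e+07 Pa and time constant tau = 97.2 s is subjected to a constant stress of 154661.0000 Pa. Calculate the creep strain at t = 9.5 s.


epsilon(t) = (sigma/E) * (1 - exp(-t/tau))
sigma/E = 154661.0000 / 5.0261e+07 = 0.0031
exp(-t/tau) = exp(-9.5 / 97.2) = 0.9069
epsilon = 0.0031 * (1 - 0.9069)
epsilon = 2.8652e-04


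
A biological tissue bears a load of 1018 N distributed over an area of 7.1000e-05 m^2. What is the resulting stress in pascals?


stress = F / A
stress = 1018 / 7.1000e-05
stress = 1.4338e+07


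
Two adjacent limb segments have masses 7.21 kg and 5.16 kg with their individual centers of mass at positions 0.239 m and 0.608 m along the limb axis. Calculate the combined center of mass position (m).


COM = (m1*x1 + m2*x2) / (m1 + m2)
COM = (7.21*0.239 + 5.16*0.608) / (7.21 + 5.16)
Numerator = 4.8605
Denominator = 12.3700
COM = 0.3929


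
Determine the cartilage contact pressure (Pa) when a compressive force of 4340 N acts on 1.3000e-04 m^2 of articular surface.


P = F / A
P = 4340 / 1.3000e-04
P = 3.3385e+07


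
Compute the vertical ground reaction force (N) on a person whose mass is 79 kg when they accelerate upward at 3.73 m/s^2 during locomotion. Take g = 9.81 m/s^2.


GRF = m * (g + a)
GRF = 79 * (9.81 + 3.73)
GRF = 79 * 13.5400
GRF = 1069.6600


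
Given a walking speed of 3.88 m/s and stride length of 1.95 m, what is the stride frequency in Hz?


f = v / stride_length
f = 3.88 / 1.95
f = 1.9897


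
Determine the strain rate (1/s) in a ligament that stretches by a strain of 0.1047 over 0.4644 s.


strain_rate = delta_strain / delta_t
strain_rate = 0.1047 / 0.4644
strain_rate = 0.2255


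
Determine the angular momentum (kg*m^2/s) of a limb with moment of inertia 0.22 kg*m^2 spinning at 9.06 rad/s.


L = I * omega
L = 0.22 * 9.06
L = 1.9932


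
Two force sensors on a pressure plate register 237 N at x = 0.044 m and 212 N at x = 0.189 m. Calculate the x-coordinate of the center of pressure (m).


COP_x = (F1*x1 + F2*x2) / (F1 + F2)
COP_x = (237*0.044 + 212*0.189) / (237 + 212)
Numerator = 50.4960
Denominator = 449
COP_x = 0.1125


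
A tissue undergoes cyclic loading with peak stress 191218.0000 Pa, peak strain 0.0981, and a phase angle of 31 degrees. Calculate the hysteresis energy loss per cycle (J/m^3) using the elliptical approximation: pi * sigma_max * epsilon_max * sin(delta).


E_loss = pi * sigma_max * epsilon_max * sin(delta)
delta = 31 deg = 0.5411 rad
sin(delta) = 0.5150
E_loss = pi * 191218.0000 * 0.0981 * 0.5150
E_loss = 30351.9772


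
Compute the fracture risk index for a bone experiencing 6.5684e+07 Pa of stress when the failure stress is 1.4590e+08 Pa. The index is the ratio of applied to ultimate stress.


FRI = applied / ultimate
FRI = 6.5684e+07 / 1.4590e+08
FRI = 0.4502


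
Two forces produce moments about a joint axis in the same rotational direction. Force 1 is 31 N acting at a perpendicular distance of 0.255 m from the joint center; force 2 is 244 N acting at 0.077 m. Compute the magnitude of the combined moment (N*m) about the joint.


M = F1 * d1 + F2 * d2
M = 31 * 0.255 + 244 * 0.077
M = 7.9050 + 18.7880
M = 26.6930


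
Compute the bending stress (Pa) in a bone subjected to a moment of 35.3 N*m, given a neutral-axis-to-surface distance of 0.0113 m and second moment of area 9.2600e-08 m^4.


sigma = M * c / I
sigma = 35.3 * 0.0113 / 9.2600e-08
M * c = 0.3989
sigma = 4.3077e+06


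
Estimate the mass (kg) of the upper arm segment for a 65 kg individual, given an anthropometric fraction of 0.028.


m_segment = body_mass * fraction
m_segment = 65 * 0.028
m_segment = 1.8200


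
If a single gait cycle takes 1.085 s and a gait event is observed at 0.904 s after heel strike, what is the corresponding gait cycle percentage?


pct = (event_time / cycle_time) * 100
pct = (0.904 / 1.085) * 100
ratio = 0.8332
pct = 83.3180


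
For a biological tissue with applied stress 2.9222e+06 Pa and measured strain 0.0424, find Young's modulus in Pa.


E = stress / strain
E = 2.9222e+06 / 0.0424
E = 6.8920e+07


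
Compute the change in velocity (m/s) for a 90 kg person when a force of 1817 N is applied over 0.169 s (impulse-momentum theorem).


J = F * dt = 1817 * 0.169 = 307.0730 N*s
delta_v = J / m
delta_v = 307.0730 / 90
delta_v = 3.4119


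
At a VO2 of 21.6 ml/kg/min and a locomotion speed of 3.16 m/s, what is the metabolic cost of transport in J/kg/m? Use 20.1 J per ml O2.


Power per kg = VO2 * 20.1 / 60
Power per kg = 21.6 * 20.1 / 60 = 7.2360 W/kg
Cost = power_per_kg / speed
Cost = 7.2360 / 3.16
Cost = 2.2899


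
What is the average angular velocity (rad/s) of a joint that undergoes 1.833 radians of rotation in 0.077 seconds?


omega = delta_theta / delta_t
omega = 1.833 / 0.077
omega = 23.8052


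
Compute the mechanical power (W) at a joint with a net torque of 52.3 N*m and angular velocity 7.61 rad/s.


P = M * omega
P = 52.3 * 7.61
P = 398.0030


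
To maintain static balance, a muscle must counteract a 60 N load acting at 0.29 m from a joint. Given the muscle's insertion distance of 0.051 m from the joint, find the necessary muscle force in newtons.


F_muscle = W * d_load / d_muscle
F_muscle = 60 * 0.29 / 0.051
Numerator = 17.4000
F_muscle = 341.1765


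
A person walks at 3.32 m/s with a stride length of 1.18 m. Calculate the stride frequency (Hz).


f = v / stride_length
f = 3.32 / 1.18
f = 2.8136


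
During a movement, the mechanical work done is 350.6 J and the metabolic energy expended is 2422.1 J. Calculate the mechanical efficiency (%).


eta = (W_mech / E_meta) * 100
eta = (350.6 / 2422.1) * 100
ratio = 0.1448
eta = 14.4750


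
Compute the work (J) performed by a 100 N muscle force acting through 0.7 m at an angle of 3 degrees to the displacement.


W = F * d * cos(theta)
theta = 3 deg = 0.0524 rad
cos(theta) = 0.9986
W = 100 * 0.7 * 0.9986
W = 69.9041


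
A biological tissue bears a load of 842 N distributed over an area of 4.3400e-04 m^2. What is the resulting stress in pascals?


stress = F / A
stress = 842 / 4.3400e-04
stress = 1.9401e+06


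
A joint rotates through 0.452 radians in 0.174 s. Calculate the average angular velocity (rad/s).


omega = delta_theta / delta_t
omega = 0.452 / 0.174
omega = 2.5977


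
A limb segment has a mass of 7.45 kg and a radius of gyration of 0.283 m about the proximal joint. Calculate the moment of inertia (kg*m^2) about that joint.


I = m * k^2
I = 7.45 * 0.283^2
k^2 = 0.0801
I = 0.5967


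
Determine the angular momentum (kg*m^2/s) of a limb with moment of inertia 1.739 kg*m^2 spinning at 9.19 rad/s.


L = I * omega
L = 1.739 * 9.19
L = 15.9814


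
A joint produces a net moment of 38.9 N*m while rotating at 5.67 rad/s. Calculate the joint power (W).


P = M * omega
P = 38.9 * 5.67
P = 220.5630


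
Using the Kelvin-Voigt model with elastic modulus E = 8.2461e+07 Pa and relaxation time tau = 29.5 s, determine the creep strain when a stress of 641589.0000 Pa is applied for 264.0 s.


epsilon(t) = (sigma/E) * (1 - exp(-t/tau))
sigma/E = 641589.0000 / 8.2461e+07 = 0.0078
exp(-t/tau) = exp(-264.0 / 29.5) = 1.2985e-04
epsilon = 0.0078 * (1 - 1.2985e-04)
epsilon = 0.0078


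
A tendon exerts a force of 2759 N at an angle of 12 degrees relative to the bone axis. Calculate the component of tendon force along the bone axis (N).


F_eff = F_tendon * cos(theta)
theta = 12 deg = 0.2094 rad
cos(theta) = 0.9781
F_eff = 2759 * 0.9781
F_eff = 2698.7092


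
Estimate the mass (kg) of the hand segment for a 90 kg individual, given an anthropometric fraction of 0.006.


m_segment = body_mass * fraction
m_segment = 90 * 0.006
m_segment = 0.5400


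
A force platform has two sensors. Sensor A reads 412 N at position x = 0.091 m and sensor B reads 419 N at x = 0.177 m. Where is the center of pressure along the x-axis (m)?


COP_x = (F1*x1 + F2*x2) / (F1 + F2)
COP_x = (412*0.091 + 419*0.177) / (412 + 419)
Numerator = 111.6550
Denominator = 831
COP_x = 0.1344


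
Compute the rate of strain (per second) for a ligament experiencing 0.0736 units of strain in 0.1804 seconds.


strain_rate = delta_strain / delta_t
strain_rate = 0.0736 / 0.1804
strain_rate = 0.4080


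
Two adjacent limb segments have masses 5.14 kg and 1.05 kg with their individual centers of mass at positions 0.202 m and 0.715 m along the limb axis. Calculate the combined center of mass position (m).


COM = (m1*x1 + m2*x2) / (m1 + m2)
COM = (5.14*0.202 + 1.05*0.715) / (5.14 + 1.05)
Numerator = 1.7890
Denominator = 6.1900
COM = 0.2890


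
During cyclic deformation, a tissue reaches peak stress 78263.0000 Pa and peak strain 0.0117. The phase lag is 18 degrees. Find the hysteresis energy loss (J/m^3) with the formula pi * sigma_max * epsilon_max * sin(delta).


E_loss = pi * sigma_max * epsilon_max * sin(delta)
delta = 18 deg = 0.3142 rad
sin(delta) = 0.3090
E_loss = pi * 78263.0000 * 0.0117 * 0.3090
E_loss = 888.9444


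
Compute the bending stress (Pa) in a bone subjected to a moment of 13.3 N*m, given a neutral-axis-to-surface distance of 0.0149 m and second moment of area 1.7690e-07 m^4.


sigma = M * c / I
sigma = 13.3 * 0.0149 / 1.7690e-07
M * c = 0.1982
sigma = 1.1202e+06


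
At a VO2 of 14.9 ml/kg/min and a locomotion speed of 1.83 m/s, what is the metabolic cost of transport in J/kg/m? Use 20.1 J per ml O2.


Power per kg = VO2 * 20.1 / 60
Power per kg = 14.9 * 20.1 / 60 = 4.9915 W/kg
Cost = power_per_kg / speed
Cost = 4.9915 / 1.83
Cost = 2.7276


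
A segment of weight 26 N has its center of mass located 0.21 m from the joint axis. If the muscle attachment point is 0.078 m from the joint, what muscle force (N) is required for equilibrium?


F_muscle = W * d_load / d_muscle
F_muscle = 26 * 0.21 / 0.078
Numerator = 5.4600
F_muscle = 70.0000


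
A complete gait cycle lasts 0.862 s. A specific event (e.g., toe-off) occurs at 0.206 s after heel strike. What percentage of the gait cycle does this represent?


pct = (event_time / cycle_time) * 100
pct = (0.206 / 0.862) * 100
ratio = 0.2390
pct = 23.8979


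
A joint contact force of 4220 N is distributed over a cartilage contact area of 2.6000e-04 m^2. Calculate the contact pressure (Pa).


P = F / A
P = 4220 / 2.6000e-04
P = 1.6231e+07


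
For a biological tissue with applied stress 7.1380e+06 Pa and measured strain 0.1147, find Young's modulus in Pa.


E = stress / strain
E = 7.1380e+06 / 0.1147
E = 6.2232e+07


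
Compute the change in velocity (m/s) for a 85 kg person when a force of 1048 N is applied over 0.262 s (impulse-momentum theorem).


J = F * dt = 1048 * 0.262 = 274.5760 N*s
delta_v = J / m
delta_v = 274.5760 / 85
delta_v = 3.2303


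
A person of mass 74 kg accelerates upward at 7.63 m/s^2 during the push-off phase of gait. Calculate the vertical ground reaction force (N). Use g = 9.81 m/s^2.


GRF = m * (g + a)
GRF = 74 * (9.81 + 7.63)
GRF = 74 * 17.4400
GRF = 1290.5600


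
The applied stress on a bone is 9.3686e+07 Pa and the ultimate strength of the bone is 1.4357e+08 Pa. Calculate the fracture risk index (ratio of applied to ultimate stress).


FRI = applied / ultimate
FRI = 9.3686e+07 / 1.4357e+08
FRI = 0.6525


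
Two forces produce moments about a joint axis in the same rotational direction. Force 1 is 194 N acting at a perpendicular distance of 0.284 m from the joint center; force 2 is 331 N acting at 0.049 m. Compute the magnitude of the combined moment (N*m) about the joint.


M = F1 * d1 + F2 * d2
M = 194 * 0.284 + 331 * 0.049
M = 55.0960 + 16.2190
M = 71.3150


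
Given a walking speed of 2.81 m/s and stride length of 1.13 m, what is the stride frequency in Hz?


f = v / stride_length
f = 2.81 / 1.13
f = 2.4867


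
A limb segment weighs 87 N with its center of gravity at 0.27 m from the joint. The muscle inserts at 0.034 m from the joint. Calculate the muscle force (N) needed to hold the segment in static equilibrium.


F_muscle = W * d_load / d_muscle
F_muscle = 87 * 0.27 / 0.034
Numerator = 23.4900
F_muscle = 690.8824


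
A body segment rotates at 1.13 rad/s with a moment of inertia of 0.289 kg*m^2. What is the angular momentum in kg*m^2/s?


L = I * omega
L = 0.289 * 1.13
L = 0.3266


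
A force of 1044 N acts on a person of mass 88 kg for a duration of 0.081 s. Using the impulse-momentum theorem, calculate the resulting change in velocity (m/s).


J = F * dt = 1044 * 0.081 = 84.5640 N*s
delta_v = J / m
delta_v = 84.5640 / 88
delta_v = 0.9610


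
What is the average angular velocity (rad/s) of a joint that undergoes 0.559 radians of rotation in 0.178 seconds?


omega = delta_theta / delta_t
omega = 0.559 / 0.178
omega = 3.1404


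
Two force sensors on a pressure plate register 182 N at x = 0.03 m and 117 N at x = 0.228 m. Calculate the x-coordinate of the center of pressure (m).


COP_x = (F1*x1 + F2*x2) / (F1 + F2)
COP_x = (182*0.03 + 117*0.228) / (182 + 117)
Numerator = 32.1360
Denominator = 299
COP_x = 0.1075


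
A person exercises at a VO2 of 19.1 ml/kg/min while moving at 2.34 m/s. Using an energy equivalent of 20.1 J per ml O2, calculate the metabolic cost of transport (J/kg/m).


Power per kg = VO2 * 20.1 / 60
Power per kg = 19.1 * 20.1 / 60 = 6.3985 W/kg
Cost = power_per_kg / speed
Cost = 6.3985 / 2.34
Cost = 2.7344


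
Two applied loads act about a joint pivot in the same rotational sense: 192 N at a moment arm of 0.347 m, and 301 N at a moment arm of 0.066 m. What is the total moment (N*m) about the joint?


M = F1 * d1 + F2 * d2
M = 192 * 0.347 + 301 * 0.066
M = 66.6240 + 19.8660
M = 86.4900


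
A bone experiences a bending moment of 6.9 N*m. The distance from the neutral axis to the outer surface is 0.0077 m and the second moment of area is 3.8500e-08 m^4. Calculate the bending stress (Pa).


sigma = M * c / I
sigma = 6.9 * 0.0077 / 3.8500e-08
M * c = 0.0531
sigma = 1.3800e+06


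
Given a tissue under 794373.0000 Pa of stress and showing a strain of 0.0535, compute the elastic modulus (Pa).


E = stress / strain
E = 794373.0000 / 0.0535
E = 1.4848e+07


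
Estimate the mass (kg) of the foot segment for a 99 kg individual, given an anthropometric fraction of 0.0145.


m_segment = body_mass * fraction
m_segment = 99 * 0.0145
m_segment = 1.4355


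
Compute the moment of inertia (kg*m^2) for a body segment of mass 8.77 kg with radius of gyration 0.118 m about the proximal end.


I = m * k^2
I = 8.77 * 0.118^2
k^2 = 0.0139
I = 0.1221


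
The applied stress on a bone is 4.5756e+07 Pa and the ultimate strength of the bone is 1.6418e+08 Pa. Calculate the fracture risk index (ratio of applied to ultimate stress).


FRI = applied / ultimate
FRI = 4.5756e+07 / 1.6418e+08
FRI = 0.2787


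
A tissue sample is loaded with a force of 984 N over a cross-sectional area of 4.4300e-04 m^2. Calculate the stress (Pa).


stress = F / A
stress = 984 / 4.4300e-04
stress = 2.2212e+06


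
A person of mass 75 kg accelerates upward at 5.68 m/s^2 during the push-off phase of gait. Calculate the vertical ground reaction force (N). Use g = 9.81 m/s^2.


GRF = m * (g + a)
GRF = 75 * (9.81 + 5.68)
GRF = 75 * 15.4900
GRF = 1161.7500


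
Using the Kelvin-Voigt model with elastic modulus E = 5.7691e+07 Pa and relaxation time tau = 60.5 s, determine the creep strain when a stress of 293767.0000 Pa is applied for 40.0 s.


epsilon(t) = (sigma/E) * (1 - exp(-t/tau))
sigma/E = 293767.0000 / 5.7691e+07 = 0.0051
exp(-t/tau) = exp(-40.0 / 60.5) = 0.5163
epsilon = 0.0051 * (1 - 0.5163)
epsilon = 0.0025


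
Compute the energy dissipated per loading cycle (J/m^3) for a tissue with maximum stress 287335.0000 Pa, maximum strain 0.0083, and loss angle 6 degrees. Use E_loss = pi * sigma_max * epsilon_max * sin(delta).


E_loss = pi * sigma_max * epsilon_max * sin(delta)
delta = 6 deg = 0.1047 rad
sin(delta) = 0.1045
E_loss = pi * 287335.0000 * 0.0083 * 0.1045
E_loss = 783.1610


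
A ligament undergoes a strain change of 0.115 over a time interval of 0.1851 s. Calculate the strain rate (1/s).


strain_rate = delta_strain / delta_t
strain_rate = 0.115 / 0.1851
strain_rate = 0.6213


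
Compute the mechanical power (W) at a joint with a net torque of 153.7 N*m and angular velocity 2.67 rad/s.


P = M * omega
P = 153.7 * 2.67
P = 410.3790


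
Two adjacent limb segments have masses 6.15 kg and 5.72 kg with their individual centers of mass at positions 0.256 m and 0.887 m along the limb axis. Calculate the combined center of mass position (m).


COM = (m1*x1 + m2*x2) / (m1 + m2)
COM = (6.15*0.256 + 5.72*0.887) / (6.15 + 5.72)
Numerator = 6.6480
Denominator = 11.8700
COM = 0.5601


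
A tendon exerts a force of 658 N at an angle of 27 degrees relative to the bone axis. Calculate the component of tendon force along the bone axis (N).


F_eff = F_tendon * cos(theta)
theta = 27 deg = 0.4712 rad
cos(theta) = 0.8910
F_eff = 658 * 0.8910
F_eff = 586.2823


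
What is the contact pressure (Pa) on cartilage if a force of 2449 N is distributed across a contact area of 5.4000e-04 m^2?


P = F / A
P = 2449 / 5.4000e-04
P = 4.5352e+06


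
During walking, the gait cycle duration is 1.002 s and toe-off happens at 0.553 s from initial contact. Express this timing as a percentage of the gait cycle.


pct = (event_time / cycle_time) * 100
pct = (0.553 / 1.002) * 100
ratio = 0.5519
pct = 55.1896


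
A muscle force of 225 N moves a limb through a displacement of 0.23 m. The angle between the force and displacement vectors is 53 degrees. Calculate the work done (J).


W = F * d * cos(theta)
theta = 53 deg = 0.9250 rad
cos(theta) = 0.6018
W = 225 * 0.23 * 0.6018
W = 31.1439


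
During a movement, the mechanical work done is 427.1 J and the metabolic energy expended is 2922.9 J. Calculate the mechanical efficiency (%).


eta = (W_mech / E_meta) * 100
eta = (427.1 / 2922.9) * 100
ratio = 0.1461
eta = 14.6122


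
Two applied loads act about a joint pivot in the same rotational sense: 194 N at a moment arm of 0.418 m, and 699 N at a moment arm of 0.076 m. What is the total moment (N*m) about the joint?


M = F1 * d1 + F2 * d2
M = 194 * 0.418 + 699 * 0.076
M = 81.0920 + 53.1240
M = 134.2160


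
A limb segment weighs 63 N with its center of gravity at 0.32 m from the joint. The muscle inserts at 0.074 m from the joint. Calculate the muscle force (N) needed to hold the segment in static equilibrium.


F_muscle = W * d_load / d_muscle
F_muscle = 63 * 0.32 / 0.074
Numerator = 20.1600
F_muscle = 272.4324


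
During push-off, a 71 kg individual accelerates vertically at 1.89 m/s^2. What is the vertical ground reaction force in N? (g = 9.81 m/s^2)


GRF = m * (g + a)
GRF = 71 * (9.81 + 1.89)
GRF = 71 * 11.7000
GRF = 830.7000


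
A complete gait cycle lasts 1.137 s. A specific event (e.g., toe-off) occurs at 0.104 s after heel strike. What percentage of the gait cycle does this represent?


pct = (event_time / cycle_time) * 100
pct = (0.104 / 1.137) * 100
ratio = 0.0915
pct = 9.1469


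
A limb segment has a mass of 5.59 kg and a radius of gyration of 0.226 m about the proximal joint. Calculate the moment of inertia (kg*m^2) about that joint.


I = m * k^2
I = 5.59 * 0.226^2
k^2 = 0.0511
I = 0.2855


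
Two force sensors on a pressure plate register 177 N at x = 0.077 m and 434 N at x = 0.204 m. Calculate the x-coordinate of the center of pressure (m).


COP_x = (F1*x1 + F2*x2) / (F1 + F2)
COP_x = (177*0.077 + 434*0.204) / (177 + 434)
Numerator = 102.1650
Denominator = 611
COP_x = 0.1672


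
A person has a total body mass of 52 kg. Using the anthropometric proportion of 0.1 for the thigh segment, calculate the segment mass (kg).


m_segment = body_mass * fraction
m_segment = 52 * 0.1
m_segment = 5.2000


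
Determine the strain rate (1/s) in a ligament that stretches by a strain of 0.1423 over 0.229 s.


strain_rate = delta_strain / delta_t
strain_rate = 0.1423 / 0.229
strain_rate = 0.6214


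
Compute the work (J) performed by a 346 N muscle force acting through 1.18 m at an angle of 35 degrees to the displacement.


W = F * d * cos(theta)
theta = 35 deg = 0.6109 rad
cos(theta) = 0.8192
W = 346 * 1.18 * 0.8192
W = 334.4434


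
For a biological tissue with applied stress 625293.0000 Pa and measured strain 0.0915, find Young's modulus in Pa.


E = stress / strain
E = 625293.0000 / 0.0915
E = 6.8338e+06


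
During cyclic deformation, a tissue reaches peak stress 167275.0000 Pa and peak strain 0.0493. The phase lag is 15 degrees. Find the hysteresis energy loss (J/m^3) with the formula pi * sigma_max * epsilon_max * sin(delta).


E_loss = pi * sigma_max * epsilon_max * sin(delta)
delta = 15 deg = 0.2618 rad
sin(delta) = 0.2588
E_loss = pi * 167275.0000 * 0.0493 * 0.2588
E_loss = 6705.3903


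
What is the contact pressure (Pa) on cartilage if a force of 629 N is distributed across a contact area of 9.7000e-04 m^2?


P = F / A
P = 629 / 9.7000e-04
P = 648453.6082


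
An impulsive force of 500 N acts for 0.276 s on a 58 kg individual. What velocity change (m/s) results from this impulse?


J = F * dt = 500 * 0.276 = 138.0000 N*s
delta_v = J / m
delta_v = 138.0000 / 58
delta_v = 2.3793


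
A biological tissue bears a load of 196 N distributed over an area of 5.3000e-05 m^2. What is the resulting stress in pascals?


stress = F / A
stress = 196 / 5.3000e-05
stress = 3.6981e+06
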